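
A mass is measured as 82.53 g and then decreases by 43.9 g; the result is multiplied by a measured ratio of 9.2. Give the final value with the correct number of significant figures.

82.53 g − 43.9 g = 38.63 g; the difference is limited to 1 decimal place (3 s.f.).
Carrying full precision, 38.63 × 9.2 = 355.396 g; 9.2 has 2 s.f., so the result keeps min(3, 2) = 2 s.f.
Rounded to 2 significant figures: 3.6 × 10² g.

3.6 × 10² g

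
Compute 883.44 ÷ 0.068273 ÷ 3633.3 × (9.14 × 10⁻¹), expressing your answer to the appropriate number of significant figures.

883.44 ÷ 0.068273 ÷ 3633.3 × (9.14 × 10⁻¹) = 3.25516501545…
Multiplication/division keeps the fewest significant figures: 883.44 → 5 s.f., 0.068273 → 5 s.f., 3633.3 → 5 s.f., 9.14 × 10⁻¹ → 3 s.f.; limit is 3.
Rounded to 3 significant figures: 3.26.

3.26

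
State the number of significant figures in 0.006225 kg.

0.006225: leading zeros are not significant.

4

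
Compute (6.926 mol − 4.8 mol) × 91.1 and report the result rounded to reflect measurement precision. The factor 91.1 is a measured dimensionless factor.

6.926 mol − 4.8 mol = 2.126 mol; the difference is limited to 1 decimal place (2 s.f.).
Carrying full precision, 2.126 × 91.1 = 193.6786 mol; 91.1 has 3 s.f., so the result keeps min(2, 3) = 2 s.f.
Rounded to 2 significant figures: 1.9 × 10² mol.

1.9 × 10² mol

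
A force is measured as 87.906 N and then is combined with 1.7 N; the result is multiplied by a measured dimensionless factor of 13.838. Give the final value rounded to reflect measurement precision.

1.24 × 10³ N

87.906 N + 1.7 N = 89.606 N; the sum is limited to 1 decimal place (3 s.f.).
Carrying full precision, 89.606 × 13.838 = 1239.967828 N; 13.838 has 5 s.f., so the result keeps min(3, 5) = 3 s.f.
Rounded to 3 significant figures: 1.24 × 10³ N.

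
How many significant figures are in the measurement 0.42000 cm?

5

0.42000: leading zeros are not significant; trailing zeros after a decimal point are significant.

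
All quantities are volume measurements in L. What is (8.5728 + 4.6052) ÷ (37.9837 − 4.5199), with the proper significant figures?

8.5728 + 4.6052 = 13.1780, limited to 4 d.p. → 6 s.f.; 37.9837 − 4.5199 = 33.4638, limited to 4 d.p. → 6 s.f.
Carrying full precision, 13.1780 ÷ 33.4638 = 0.393798671998…; keep min(6, 6) = 6 s.f.
Rounded to 6 significant figures: 0.393799.

0.393799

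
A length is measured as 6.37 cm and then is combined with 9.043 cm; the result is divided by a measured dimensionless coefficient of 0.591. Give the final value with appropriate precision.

26.1 cm

6.37 cm + 9.043 cm = 15.413 cm; the sum is limited to 2 decimal places (4 s.f.).
Carrying full precision, 15.413 ÷ 0.591 = 26.0795262267… cm; 0.591 has 3 s.f., so the result keeps min(4, 3) = 3 s.f.
Rounded to 3 significant figures: 26.1 cm.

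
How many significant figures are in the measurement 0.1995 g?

4

0.1995: leading zeros are not significant.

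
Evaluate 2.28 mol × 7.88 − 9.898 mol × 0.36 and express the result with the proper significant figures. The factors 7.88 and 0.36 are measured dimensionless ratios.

2.28 × 7.88 = 17.9664 → 18.0 mol (3 s.f., last digit at the 10^-1 place).
9.898 × 0.36 = 3.56328 → 3.6 mol (2 s.f., last digit at the 10^-1 place).
Difference: 14.40312 mol; keep the coarser place, 10^-1.
Result: 14.4 mol.

14.4 mol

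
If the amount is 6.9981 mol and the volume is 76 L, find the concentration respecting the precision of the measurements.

0.092 mol/L

concentration = 6.9981 mol ÷ 76 L = 0.0920802631579… mol/L.
6.9981 has 5 significant figures; 76 has 2.
Division/multiplication keeps the fewest: 2 significant figures.
Rounded: 0.092 mol/L.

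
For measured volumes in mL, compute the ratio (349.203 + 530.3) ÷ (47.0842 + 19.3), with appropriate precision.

13.2

349.203 + 530.3 = 879.503, limited to 1 d.p. → 4 s.f.; 47.0842 + 19.3 = 66.3842, limited to 1 d.p. → 3 s.f.
Carrying full precision, 879.503 ÷ 66.3842 = 13.2486796557…; keep min(4, 3) = 3 s.f.
Rounded to 3 significant figures: 13.2.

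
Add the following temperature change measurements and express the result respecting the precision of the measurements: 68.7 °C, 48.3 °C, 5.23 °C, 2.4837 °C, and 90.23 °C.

68.7 °C + 48.3 °C + 5.23 °C + 2.4837 °C + 90.23 °C = 214.9437 °C.
Addition/subtraction keeps the fewest decimal places: 68.7 → 1 decimal place, 48.3 → 1 decimal place, 5.23 → 2 decimal places, 2.4837 → 4 decimal places, 90.23 → 2 decimal places; limit is 1.
Rounded to 1 decimal place: 214.9 °C.

214.9 °C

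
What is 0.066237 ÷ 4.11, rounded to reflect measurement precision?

1.61 × 10^-2

0.066237 ÷ 4.11 = 0.0161160583942…
Multiplication/division keeps the fewest significant figures: 0.066237 → 5 s.f., 4.11 → 3 s.f.; limit is 3.
Rounded to 3 significant figures: 1.61 × 10^-2.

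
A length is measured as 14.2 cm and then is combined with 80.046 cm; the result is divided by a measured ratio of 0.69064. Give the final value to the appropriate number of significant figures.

14.2 cm + 80.046 cm = 94.246 cm; the sum is limited to 1 decimal place (3 s.f.).
Carrying full precision, 94.246 ÷ 0.69064 = 136.461832503… cm; 0.69064 has 5 s.f., so the result keeps min(3, 5) = 3 s.f.
Rounded to 3 significant figures: 136 cm.

136 cm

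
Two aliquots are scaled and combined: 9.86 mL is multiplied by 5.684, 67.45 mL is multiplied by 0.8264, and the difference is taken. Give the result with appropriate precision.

9.86 × 5.684 = 56.04424 → 56.0 mL (3 s.f., last digit at the 10^-1 place).
67.45 × 0.8264 = 55.74068 → 55.74 mL (4 s.f., last digit at the 10^-2 place).
Difference: 0.30356 mL; keep the coarser place, 10^-1.
Result: 0.3 mL.

0.3 mL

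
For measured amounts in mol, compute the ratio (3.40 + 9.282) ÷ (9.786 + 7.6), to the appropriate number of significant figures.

7.29 × 10⁻¹

3.40 + 9.282 = 12.682, limited to 2 d.p. → 4 s.f.; 9.786 + 7.6 = 17.386, limited to 1 d.p. → 3 s.f.
Carrying full precision, 12.682 ÷ 17.386 = 0.729437478431…; keep min(4, 3) = 3 s.f.
Rounded to 3 significant figures: 7.29 × 10⁻¹.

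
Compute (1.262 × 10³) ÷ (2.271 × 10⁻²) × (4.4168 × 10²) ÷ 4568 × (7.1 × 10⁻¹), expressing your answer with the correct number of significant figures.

(1.262 × 10³) ÷ (2.271 × 10⁻²) × (4.4168 × 10²) ÷ 4568 × (7.1 × 10⁻¹) = 3814.89165531…
Multiplication/division keeps the fewest significant figures: 1.262 × 10³ → 4 s.f., 2.271 × 10⁻² → 4 s.f., 4.4168 × 10² → 5 s.f., 4568 → 4 s.f., 7.1 × 10⁻¹ → 2 s.f.; limit is 2.
Rounded to 2 significant figures: 3.8 × 10³.

3.8 × 10³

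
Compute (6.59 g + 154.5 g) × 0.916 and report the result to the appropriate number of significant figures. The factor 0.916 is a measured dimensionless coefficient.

6.59 g + 154.5 g = 161.09 g; the sum is limited to 1 decimal place (4 s.f.).
Carrying full precision, 161.09 × 0.916 = 147.55844 g; 0.916 has 3 s.f., so the result keeps min(4, 3) = 3 s.f.
Rounded to 3 significant figures: 148 g.

148 g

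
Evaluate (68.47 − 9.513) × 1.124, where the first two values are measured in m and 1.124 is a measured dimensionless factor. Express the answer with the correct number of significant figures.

66.27 m

68.47 m − 9.513 m = 58.957 m; the difference is limited to 2 decimal places (4 s.f.).
Carrying full precision, 58.957 × 1.124 = 66.267668 m; 1.124 has 4 s.f., so the result keeps min(4, 4) = 4 s.f.
Rounded to 4 significant figures: 66.27 m.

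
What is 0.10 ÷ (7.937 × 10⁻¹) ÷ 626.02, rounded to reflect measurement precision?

0.10 ÷ (7.937 × 10⁻¹) ÷ 626.02 = 0.000201259046811…
Multiplication/division keeps the fewest significant figures: 0.10 → 2 s.f., 7.937 × 10⁻¹ → 4 s.f., 626.02 → 5 s.f.; limit is 2.
Rounded to 2 significant figures: 2.0 × 10⁻⁴.

2.0 × 10⁻⁴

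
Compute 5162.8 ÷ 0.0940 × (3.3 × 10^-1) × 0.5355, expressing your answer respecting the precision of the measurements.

9.7 × 10^3

5162.8 ÷ 0.0940 × (3.3 × 10^-1) × 0.5355 = 9705.78938298…
Multiplication/division keeps the fewest significant figures: 5162.8 → 5 s.f., 0.0940 → 3 s.f., 3.3 × 10^-1 → 2 s.f., 0.5355 → 4 s.f.; limit is 2.
Rounded to 2 significant figures: 9.7 × 10^3.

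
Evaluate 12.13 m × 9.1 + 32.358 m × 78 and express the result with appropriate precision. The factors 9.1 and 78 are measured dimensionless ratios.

2.6 × 10^3 m

12.13 × 9.1 = 110.383 → 1.1 × 10^2 m (2 s.f., last digit at the 10^1 place).
32.358 × 78 = 2523.924 → 2.5 × 10^3 m (2 s.f., last digit at the 10^2 place).
Sum: 2634.307 m; keep the coarser place, 10^2.
Result: 2.6 × 10^3 m.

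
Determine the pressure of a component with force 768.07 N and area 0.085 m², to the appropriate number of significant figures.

pressure = 768.07 N ÷ 0.085 m² = 9036.11764706… Pa.
768.07 has 5 significant figures; 0.085 has 2.
Division/multiplication keeps the fewest: 2 significant figures.
Rounded: 9.0 × 10³ Pa.

9.0 × 10³ Pa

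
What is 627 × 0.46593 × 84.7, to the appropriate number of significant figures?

627 × 0.46593 × 84.7 = 24744.097917
Multiplication/division keeps the fewest significant figures: 627 → 3 s.f., 0.46593 → 5 s.f., 84.7 → 3 s.f.; limit is 3.
Rounded to 3 significant figures: 2.47 × 10^4.

2.47 × 10^4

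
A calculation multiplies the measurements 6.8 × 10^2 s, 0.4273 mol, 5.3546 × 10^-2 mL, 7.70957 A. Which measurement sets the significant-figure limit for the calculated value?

6.8 × 10^2 s

6.8 × 10^2 s → 2 s.f.; 0.4273 mol → 4 s.f.; 5.3546 × 10^-2 mL → 5 s.f.; 7.70957 A → 6 s.f.
The fewest is 2 significant figures, from 6.8 × 10^2 s.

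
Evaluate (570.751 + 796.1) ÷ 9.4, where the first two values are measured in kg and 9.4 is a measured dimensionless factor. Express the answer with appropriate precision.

1.5 × 10^2 kg

570.751 kg + 796.1 kg = 1366.851 kg; the sum is limited to 1 decimal place (5 s.f.).
Carrying full precision, 1366.851 ÷ 9.4 = 145.409680851… kg; 9.4 has 2 s.f., so the result keeps min(5, 2) = 2 s.f.
Rounded to 2 significant figures: 1.5 × 10^2 kg.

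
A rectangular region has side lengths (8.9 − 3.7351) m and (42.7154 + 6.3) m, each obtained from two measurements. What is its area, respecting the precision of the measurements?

8.9 − 3.7351 = 5.1649, limited to 1 d.p. → 2 s.f.; 42.7154 + 6.3 = 49.0154, limited to 1 d.p. → 3 s.f.
Carrying full precision, 5.1649 × 49.0154 = 253.15963946; keep min(2, 3) = 2 s.f.
Rounded to 2 significant figures: 2.5 × 10^2 m².

2.5 × 10^2 m²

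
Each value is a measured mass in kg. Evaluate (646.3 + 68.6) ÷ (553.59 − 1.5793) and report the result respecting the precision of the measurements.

1.295

646.3 + 68.6 = 714.9, limited to 1 d.p. → 4 s.f.; 553.59 − 1.5793 = 552.0107, limited to 2 d.p. → 5 s.f.
Carrying full precision, 714.9 ÷ 552.0107 = 1.29508359168…; keep min(4, 5) = 4 s.f.
Rounded to 4 significant figures: 1.295.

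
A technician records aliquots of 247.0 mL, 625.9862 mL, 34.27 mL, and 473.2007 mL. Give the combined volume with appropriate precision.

1380.5 mL

247.0 mL + 625.9862 mL + 34.27 mL + 473.2007 mL = 1380.4569 mL.
Addition/subtraction keeps the fewest decimal places: 247.0 → 1 decimal place, 625.9862 → 4 decimal places, 34.27 → 2 decimal places, 473.2007 → 4 decimal places; limit is 1.
Rounded to 1 decimal place: 1380.5 mL.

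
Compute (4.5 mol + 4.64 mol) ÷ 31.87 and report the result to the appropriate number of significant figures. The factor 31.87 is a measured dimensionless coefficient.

4.5 mol + 4.64 mol = 9.14 mol; the sum is limited to 1 decimal place (2 s.f.).
Carrying full precision, 9.14 ÷ 31.87 = 0.286790084719… mol; 31.87 has 4 s.f., so the result keeps min(2, 4) = 2 s.f.
Rounded to 2 significant figures: 0.29 mol.

0.29 mol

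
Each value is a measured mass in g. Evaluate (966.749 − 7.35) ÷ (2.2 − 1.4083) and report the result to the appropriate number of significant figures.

1 × 10³

966.749 − 7.35 = 959.399, limited to 2 d.p. → 5 s.f.; 2.2 − 1.4083 = 0.7917, limited to 1 d.p. → 1 s.f.
Carrying full precision, 959.399 ÷ 0.7917 = 1211.82139699…; keep min(5, 1) = 1 s.f.
Rounded to 1 significant figure: 1 × 10³.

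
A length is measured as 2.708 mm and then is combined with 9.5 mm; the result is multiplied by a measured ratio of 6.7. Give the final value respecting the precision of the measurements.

2.708 mm + 9.5 mm = 12.208 mm; the sum is limited to 1 decimal place (3 s.f.).
Carrying full precision, 12.208 × 6.7 = 81.7936 mm; 6.7 has 2 s.f., so the result keeps min(3, 2) = 2 s.f.
Rounded to 2 significant figures: 82 mm.

82 mm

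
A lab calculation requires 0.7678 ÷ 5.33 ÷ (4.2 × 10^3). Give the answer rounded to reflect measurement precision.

3.4 × 10^-5

0.7678 ÷ 5.33 ÷ (4.2 × 10^3) = 0.0000342982221031…
Multiplication/division keeps the fewest significant figures: 0.7678 → 4 s.f., 5.33 → 3 s.f., 4.2 × 10^3 → 2 s.f.; limit is 2.
Rounded to 2 significant figures: 3.4 × 10^-5.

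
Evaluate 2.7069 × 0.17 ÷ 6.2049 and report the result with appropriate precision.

2.7069 × 0.17 ÷ 6.2049 = 0.0741628390466…
Multiplication/division keeps the fewest significant figures: 2.7069 → 5 s.f., 0.17 → 2 s.f., 6.2049 → 5 s.f.; limit is 2.
Rounded to 2 significant figures: 0.074.

0.074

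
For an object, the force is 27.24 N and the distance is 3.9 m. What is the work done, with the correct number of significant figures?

1.1 × 10^2 J

work done = 27.24 N × 3.9 m = 106.236 J.
27.24 has 4 significant figures; 3.9 has 2.
Division/multiplication keeps the fewest: 2 significant figures.
Rounded: 1.1 × 10^2 J.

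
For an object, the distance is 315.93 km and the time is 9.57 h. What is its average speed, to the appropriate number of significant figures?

average speed = 315.93 km ÷ 9.57 h = 33.012539185… km/h.
315.93 has 5 significant figures; 9.57 has 3.
Division/multiplication keeps the fewest: 3 significant figures.
Rounded: 33.0 km/h.

33.0 km/h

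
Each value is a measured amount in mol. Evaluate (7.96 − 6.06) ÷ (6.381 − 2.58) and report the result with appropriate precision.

0.500

7.96 − 6.06 = 1.90, limited to 2 d.p. → 3 s.f.; 6.381 − 2.58 = 3.801, limited to 2 d.p. → 3 s.f.
Carrying full precision, 1.90 ÷ 3.801 = 0.49986845567…; keep min(3, 3) = 3 s.f.
Rounded to 3 significant figures: 0.500.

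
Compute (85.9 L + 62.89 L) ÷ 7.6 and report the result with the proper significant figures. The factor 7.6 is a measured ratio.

85.9 L + 62.89 L = 148.79 L; the sum is limited to 1 decimal place (4 s.f.).
Carrying full precision, 148.79 ÷ 7.6 = 19.5776315789… L; 7.6 has 2 s.f., so the result keeps min(4, 2) = 2 s.f.
Rounded to 2 significant figures: 20. L.

20. L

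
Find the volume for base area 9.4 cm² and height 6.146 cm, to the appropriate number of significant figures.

volume = 9.4 cm² × 6.146 cm = 57.7724 cm³.
9.4 has 2 significant figures; 6.146 has 4.
Division/multiplication keeps the fewest: 2 significant figures.
Rounded: 58 cm³.

58 cm³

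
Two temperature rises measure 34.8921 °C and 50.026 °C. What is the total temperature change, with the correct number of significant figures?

84.918 °C

34.8921 °C + 50.026 °C = 84.9181 °C.
Addition/subtraction keeps the fewest decimal places: 34.8921 → 4 decimal places, 50.026 → 3 decimal places; limit is 3.
Rounded to 3 decimal places: 84.918 °C.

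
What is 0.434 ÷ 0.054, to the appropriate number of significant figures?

0.434 ÷ 0.054 = 8.03703703704…
Multiplication/division keeps the fewest significant figures: 0.434 → 3 s.f., 0.054 → 2 s.f.; limit is 2.
Rounded to 2 significant figures: 8.0.

8.0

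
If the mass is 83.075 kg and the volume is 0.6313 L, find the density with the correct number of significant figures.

density = 83.075 kg ÷ 0.6313 L = 131.593537146… kg/L.
83.075 has 5 significant figures; 0.6313 has 4.
Division/multiplication keeps the fewest: 4 significant figures.
Rounded: 131.6 kg/L.

131.6 kg/L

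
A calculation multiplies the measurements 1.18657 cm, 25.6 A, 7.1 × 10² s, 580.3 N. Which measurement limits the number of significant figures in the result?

1.18657 cm → 6 s.f.; 25.6 A → 3 s.f.; 7.1 × 10² s → 2 s.f.; 580.3 N → 4 s.f.
The fewest is 2 significant figures, from 7.1 × 10² s.

7.1 × 10² s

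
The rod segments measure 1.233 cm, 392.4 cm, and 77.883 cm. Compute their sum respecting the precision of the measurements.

471.5 cm

1.233 cm + 392.4 cm + 77.883 cm = 471.516 cm.
Addition/subtraction keeps the fewest decimal places: 1.233 → 3 decimal places, 392.4 → 1 decimal place, 77.883 → 3 decimal places; limit is 1.
Rounded to 1 decimal place: 471.5 cm.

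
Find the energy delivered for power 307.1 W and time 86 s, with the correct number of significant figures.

2.6 × 10^4 J

energy delivered = 307.1 W × 86 s = 26410.6 J.
307.1 has 4 significant figures; 86 has 2.
Division/multiplication keeps the fewest: 2 significant figures.
Rounded: 2.6 × 10^4 J.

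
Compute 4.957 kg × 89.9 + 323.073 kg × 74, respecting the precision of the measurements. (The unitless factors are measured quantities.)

2.4 × 10^4 kg

4.957 × 89.9 = 445.6343 → 446 kg (3 s.f., last digit at the 10^0 place).
323.073 × 74 = 23907.402 → 2.4 × 10^4 kg (2 s.f., last digit at the 10^3 place).
Sum: 24353.0363 kg; keep the coarser place, 10^3.
Result: 2.4 × 10^4 kg.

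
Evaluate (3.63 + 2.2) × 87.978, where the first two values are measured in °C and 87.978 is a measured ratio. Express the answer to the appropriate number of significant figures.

3.63 °C + 2.2 °C = 5.83 °C; the sum is limited to 1 decimal place (2 s.f.).
Carrying full precision, 5.83 × 87.978 = 512.91174 °C; 87.978 has 5 s.f., so the result keeps min(2, 5) = 2 s.f.
Rounded to 2 significant figures: 5.1 × 10^2 °C.

5.1 × 10^2 °C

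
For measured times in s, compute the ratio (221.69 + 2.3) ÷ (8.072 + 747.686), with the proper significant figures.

221.69 + 2.3 = 223.99, limited to 1 d.p. → 4 s.f.; 8.072 + 747.686 = 755.758, limited to 3 d.p. → 6 s.f.
Carrying full precision, 223.99 ÷ 755.758 = 0.296377941087…; keep min(4, 6) = 4 s.f.
Rounded to 4 significant figures: 0.2964.

0.2964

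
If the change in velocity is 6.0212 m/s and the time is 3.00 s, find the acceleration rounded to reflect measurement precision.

acceleration = 6.0212 m/s ÷ 3.00 s = 2.00706666667… m/s².
6.0212 has 5 significant figures; 3.00 has 3.
Division/multiplication keeps the fewest: 3 significant figures.
Rounded: 2.01 m/s².

2.01 m/s²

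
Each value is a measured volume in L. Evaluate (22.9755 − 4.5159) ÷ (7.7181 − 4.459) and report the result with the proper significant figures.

22.9755 − 4.5159 = 18.4596, limited to 4 d.p. → 6 s.f.; 7.7181 − 4.459 = 3.2591, limited to 3 d.p. → 4 s.f.
Carrying full precision, 18.4596 ÷ 3.2591 = 5.66401767359…; keep min(6, 4) = 4 s.f.
Rounded to 4 significant figures: 5.664.

5.664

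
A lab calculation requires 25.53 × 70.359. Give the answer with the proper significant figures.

1796

25.53 × 70.359 = 1796.26527
Multiplication/division keeps the fewest significant figures: 25.53 → 4 s.f., 70.359 → 5 s.f.; limit is 4.
Rounded to 4 significant figures: 1796.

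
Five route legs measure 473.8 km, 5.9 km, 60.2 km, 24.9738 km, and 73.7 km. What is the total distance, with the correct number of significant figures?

473.8 km + 5.9 km + 60.2 km + 24.9738 km + 73.7 km = 638.5738 km.
Addition/subtraction keeps the fewest decimal places: 473.8 → 1 decimal place, 5.9 → 1 decimal place, 60.2 → 1 decimal place, 24.9738 → 4 decimal places, 73.7 → 1 decimal place; limit is 1.
Rounded to 1 decimal place: 638.6 km.

638.6 km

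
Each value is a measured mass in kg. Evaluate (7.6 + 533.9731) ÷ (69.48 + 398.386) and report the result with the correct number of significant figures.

1.158

7.6 + 533.9731 = 541.5731, limited to 1 d.p. → 4 s.f.; 69.48 + 398.386 = 467.866, limited to 2 d.p. → 5 s.f.
Carrying full precision, 541.5731 ÷ 467.866 = 1.15753891071…; keep min(4, 5) = 4 s.f.
Rounded to 4 significant figures: 1.158.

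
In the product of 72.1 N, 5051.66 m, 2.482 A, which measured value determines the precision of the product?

72.1 N

72.1 N → 3 s.f.; 5051.66 m → 6 s.f.; 2.482 A → 4 s.f.
The fewest is 3 significant figures, from 72.1 N.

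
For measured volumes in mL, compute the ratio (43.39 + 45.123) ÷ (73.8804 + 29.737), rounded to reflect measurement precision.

43.39 + 45.123 = 88.513, limited to 2 d.p. → 4 s.f.; 73.8804 + 29.737 = 103.6174, limited to 3 d.p. → 6 s.f.
Carrying full precision, 88.513 ÷ 103.6174 = 0.854229115959…; keep min(4, 6) = 4 s.f.
Rounded to 4 significant figures: 0.8542.

0.8542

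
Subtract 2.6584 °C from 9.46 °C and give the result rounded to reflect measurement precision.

6.80 °C

9.46 °C − 2.6584 °C = 6.8016 °C.
Addition/subtraction keeps the fewest decimal places: 9.46 → 2 decimal places, 2.6584 → 4 decimal places; limit is 2.
Rounded to 2 decimal places: 6.80 °C.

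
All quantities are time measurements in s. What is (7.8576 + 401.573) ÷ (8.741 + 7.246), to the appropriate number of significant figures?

7.8576 + 401.573 = 409.4306, limited to 3 d.p. → 6 s.f.; 8.741 + 7.246 = 15.987, limited to 3 d.p. → 5 s.f.
Carrying full precision, 409.4306 ÷ 15.987 = 25.6102208044…; keep min(6, 5) = 5 s.f.
Rounded to 5 significant figures: 25.610.

25.610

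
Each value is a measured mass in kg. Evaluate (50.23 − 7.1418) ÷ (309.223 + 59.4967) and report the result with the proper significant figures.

50.23 − 7.1418 = 43.0882, limited to 2 d.p. → 4 s.f.; 309.223 + 59.4967 = 368.7197, limited to 3 d.p. → 6 s.f.
Carrying full precision, 43.0882 ÷ 368.7197 = 0.116858958173…; keep min(4, 6) = 4 s.f.
Rounded to 4 significant figures: 0.1169.

0.1169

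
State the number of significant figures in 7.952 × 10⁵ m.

4

7.952 × 10⁵: in scientific notation every digit of the coefficient is significant.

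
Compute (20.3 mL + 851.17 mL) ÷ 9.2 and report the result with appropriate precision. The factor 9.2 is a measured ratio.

95 mL

20.3 mL + 851.17 mL = 871.47 mL; the sum is limited to 1 decimal place (4 s.f.).
Carrying full precision, 871.47 ÷ 9.2 = 94.725 mL; 9.2 has 2 s.f., so the result keeps min(4, 2) = 2 s.f.
Rounded to 2 significant figures: 95 mL.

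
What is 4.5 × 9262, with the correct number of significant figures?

4.2 × 10^4

4.5 × 9262 = 41679
Multiplication/division keeps the fewest significant figures: 4.5 → 2 s.f., 9262 → 4 s.f.; limit is 2.
Rounded to 2 significant figures: 4.2 × 10^4.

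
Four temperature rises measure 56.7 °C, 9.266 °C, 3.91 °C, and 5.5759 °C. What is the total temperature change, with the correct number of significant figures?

75.5 °C

56.7 °C + 9.266 °C + 3.91 °C + 5.5759 °C = 75.4519 °C.
Addition/subtraction keeps the fewest decimal places: 56.7 → 1 decimal place, 9.266 → 3 decimal places, 3.91 → 2 decimal places, 5.5759 → 4 decimal places; limit is 1.
Rounded to 1 decimal place: 75.5 °C.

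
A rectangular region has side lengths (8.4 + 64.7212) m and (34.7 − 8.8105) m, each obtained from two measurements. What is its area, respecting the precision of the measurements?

8.4 + 64.7212 = 73.1212, limited to 1 d.p. → 3 s.f.; 34.7 − 8.8105 = 25.8895, limited to 1 d.p. → 3 s.f.
Carrying full precision, 73.1212 × 25.8895 = 1893.0713074; keep min(3, 3) = 3 s.f.
Rounded to 3 significant figures: 1.89 × 10^3 m².

1.89 × 10^3 m²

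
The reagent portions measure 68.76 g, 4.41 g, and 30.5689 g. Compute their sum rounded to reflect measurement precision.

103.74 g

68.76 g + 4.41 g + 30.5689 g = 103.7389 g.
Addition/subtraction keeps the fewest decimal places: 68.76 → 2 decimal places, 4.41 → 2 decimal places, 30.5689 → 4 decimal places; limit is 2.
Rounded to 2 decimal places: 103.74 g.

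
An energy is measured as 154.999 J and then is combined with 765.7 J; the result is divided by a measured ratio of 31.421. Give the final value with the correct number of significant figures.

29.30 J

154.999 J + 765.7 J = 920.699 J; the sum is limited to 1 decimal place (4 s.f.).
Carrying full precision, 920.699 ÷ 31.421 = 29.3020273066… J; 31.421 has 5 s.f., so the result keeps min(4, 5) = 4 s.f.
Rounded to 4 significant figures: 29.30 J.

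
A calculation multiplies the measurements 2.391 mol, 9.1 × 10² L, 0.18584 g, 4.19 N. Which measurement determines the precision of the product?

2.391 mol → 4 s.f.; 9.1 × 10² L → 2 s.f.; 0.18584 g → 5 s.f.; 4.19 N → 3 s.f.
The fewest is 2 significant figures, from 9.1 × 10² L.

9.1 × 10² L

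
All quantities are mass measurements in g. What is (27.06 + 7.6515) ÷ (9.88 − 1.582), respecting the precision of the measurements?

4.18

27.06 + 7.6515 = 34.7115, limited to 2 d.p. → 4 s.f.; 9.88 − 1.582 = 8.298, limited to 2 d.p. → 3 s.f.
Carrying full precision, 34.7115 ÷ 8.298 = 4.18311641359…; keep min(4, 3) = 3 s.f.
Rounded to 3 significant figures: 4.18.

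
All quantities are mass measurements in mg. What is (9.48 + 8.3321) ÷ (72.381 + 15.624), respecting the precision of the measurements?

0.2024

9.48 + 8.3321 = 17.8121, limited to 2 d.p. → 4 s.f.; 72.381 + 15.624 = 88.005, limited to 3 d.p. → 5 s.f.
Carrying full precision, 17.8121 ÷ 88.005 = 0.202398727345…; keep min(4, 5) = 4 s.f.
Rounded to 4 significant figures: 0.2024.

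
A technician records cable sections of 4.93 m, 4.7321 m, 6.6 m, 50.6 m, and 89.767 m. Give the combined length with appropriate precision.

156.6 m

4.93 m + 4.7321 m + 6.6 m + 50.6 m + 89.767 m = 156.6291 m.
Addition/subtraction keeps the fewest decimal places: 4.93 → 2 decimal places, 4.7321 → 4 decimal places, 6.6 → 1 decimal place, 50.6 → 1 decimal place, 89.767 → 3 decimal places; limit is 1.
Rounded to 1 decimal place: 156.6 m.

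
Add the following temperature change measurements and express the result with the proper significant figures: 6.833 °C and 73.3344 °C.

6.833 °C + 73.3344 °C = 80.1674 °C.
Addition/subtraction keeps the fewest decimal places: 6.833 → 3 decimal places, 73.3344 → 4 decimal places; limit is 3.
Rounded to 3 decimal places: 80.167 °C.

80.167 °C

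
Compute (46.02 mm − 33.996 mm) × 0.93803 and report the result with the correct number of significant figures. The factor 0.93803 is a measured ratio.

11.28 mm

46.02 mm − 33.996 mm = 12.024 mm; the difference is limited to 2 decimal places (4 s.f.).
Carrying full precision, 12.024 × 0.93803 = 11.27887272 mm; 0.93803 has 5 s.f., so the result keeps min(4, 5) = 4 s.f.
Rounded to 4 significant figures: 11.28 mm.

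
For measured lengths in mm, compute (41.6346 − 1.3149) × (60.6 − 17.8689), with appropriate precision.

1.72 × 10³ mm²

41.6346 − 1.3149 = 40.3197, limited to 4 d.p. → 6 s.f.; 60.6 − 17.8689 = 42.7311, limited to 1 d.p. → 3 s.f.
Carrying full precision, 40.3197 × 42.7311 = 1722.90513267; keep min(6, 3) = 3 s.f.
Rounded to 3 significant figures: 1.72 × 10³ mm².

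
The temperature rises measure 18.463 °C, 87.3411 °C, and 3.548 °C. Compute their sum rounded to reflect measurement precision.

18.463 °C + 87.3411 °C + 3.548 °C = 109.3521 °C.
Addition/subtraction keeps the fewest decimal places: 18.463 → 3 decimal places, 87.3411 → 4 decimal places, 3.548 → 3 decimal places; limit is 3.
Rounded to 3 decimal places: 109.352 °C.

109.352 °C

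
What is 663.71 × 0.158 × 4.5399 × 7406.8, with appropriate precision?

663.71 × 0.158 × 4.5399 × 7406.8 = 3526243.93971…
Multiplication/division keeps the fewest significant figures: 663.71 → 5 s.f., 0.158 → 3 s.f., 4.5399 → 5 s.f., 7406.8 → 5 s.f.; limit is 3.
Rounded to 3 significant figures: 3.53 × 10^6.

3.53 × 10^6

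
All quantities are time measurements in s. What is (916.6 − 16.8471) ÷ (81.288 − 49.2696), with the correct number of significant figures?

916.6 − 16.8471 = 899.7529, limited to 1 d.p. → 4 s.f.; 81.288 − 49.2696 = 32.0184, limited to 3 d.p. → 5 s.f.
Carrying full precision, 899.7529 ÷ 32.0184 = 28.101119981…; keep min(4, 5) = 4 s.f.
Rounded to 4 significant figures: 28.10.

28.10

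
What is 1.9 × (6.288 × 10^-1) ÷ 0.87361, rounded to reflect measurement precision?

1.9 × (6.288 × 10^-1) ÷ 0.87361 = 1.3675667632…
Multiplication/division keeps the fewest significant figures: 1.9 → 2 s.f., 6.288 × 10^-1 → 4 s.f., 0.87361 → 5 s.f.; limit is 2.
Rounded to 2 significant figures: 1.4.

1.4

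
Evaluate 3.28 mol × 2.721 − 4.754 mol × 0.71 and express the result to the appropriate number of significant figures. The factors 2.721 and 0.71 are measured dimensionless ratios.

5.5 mol

3.28 × 2.721 = 8.92488 → 8.92 mol (3 s.f., last digit at the 10^-2 place).
4.754 × 0.71 = 3.37534 → 3.4 mol (2 s.f., last digit at the 10^-1 place).
Difference: 5.54954 mol; keep the coarser place, 10^-1.
Result: 5.5 mol.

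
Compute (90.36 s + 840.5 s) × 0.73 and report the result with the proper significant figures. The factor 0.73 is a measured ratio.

90.36 s + 840.5 s = 930.86 s; the sum is limited to 1 decimal place (4 s.f.).
Carrying full precision, 930.86 × 0.73 = 679.5278 s; 0.73 has 2 s.f., so the result keeps min(4, 2) = 2 s.f.
Rounded to 2 significant figures: 6.8 × 10² s.

6.8 × 10² s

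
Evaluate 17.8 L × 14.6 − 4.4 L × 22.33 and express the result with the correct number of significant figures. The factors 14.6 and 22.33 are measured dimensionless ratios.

162 L

17.8 × 14.6 = 259.88 → 2.60 × 10² L (3 s.f., last digit at the 10^0 place).
4.4 × 22.33 = 98.252 → 98 L (2 s.f., last digit at the 10^0 place).
Difference: 161.628 L; keep the coarser place, 10^0.
Result: 162 L.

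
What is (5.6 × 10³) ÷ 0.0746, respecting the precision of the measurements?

7.5 × 10⁴

(5.6 × 10³) ÷ 0.0746 = 75067.0241287…
Multiplication/division keeps the fewest significant figures: 5.6 × 10³ → 2 s.f., 0.0746 → 3 s.f.; limit is 2.
Rounded to 2 significant figures: 7.5 × 10⁴.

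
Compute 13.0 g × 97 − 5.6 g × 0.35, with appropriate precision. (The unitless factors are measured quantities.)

1.3 × 10³ g

13.0 × 97 = 1261 → 1.3 × 10³ g (2 s.f., last digit at the 10^2 place).
5.6 × 0.35 = 1.96 → 2.0 g (2 s.f., last digit at the 10^-1 place).
Difference: 1259.04 g; keep the coarser place, 10^2.
Result: 1.3 × 10³ g.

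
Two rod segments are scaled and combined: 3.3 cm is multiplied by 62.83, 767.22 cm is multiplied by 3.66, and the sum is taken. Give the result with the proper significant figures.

3.02 × 10³ cm

3.3 × 62.83 = 207.339 → 2.1 × 10² cm (2 s.f., last digit at the 10^1 place).
767.22 × 3.66 = 2808.0252 → 2.81 × 10³ cm (3 s.f., last digit at the 10^1 place).
Sum: 3015.3642 cm; keep the coarser place, 10^1.
Result: 3.02 × 10³ cm.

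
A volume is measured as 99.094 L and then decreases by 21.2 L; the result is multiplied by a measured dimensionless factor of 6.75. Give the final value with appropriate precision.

99.094 L − 21.2 L = 77.894 L; the difference is limited to 1 decimal place (3 s.f.).
Carrying full precision, 77.894 × 6.75 = 525.7845 L; 6.75 has 3 s.f., so the result keeps min(3, 3) = 3 s.f.
Rounded to 3 significant figures: 526 L.

526 L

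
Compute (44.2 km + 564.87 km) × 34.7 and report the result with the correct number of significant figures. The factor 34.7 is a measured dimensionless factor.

2.11 × 10^4 km

44.2 km + 564.87 km = 609.07 km; the sum is limited to 1 decimal place (4 s.f.).
Carrying full precision, 609.07 × 34.7 = 21134.729 km; 34.7 has 3 s.f., so the result keeps min(4, 3) = 3 s.f.
Rounded to 3 significant figures: 2.11 × 10^4 km.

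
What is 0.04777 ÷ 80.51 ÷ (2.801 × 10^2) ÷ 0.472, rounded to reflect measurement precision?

0.04777 ÷ 80.51 ÷ (2.801 × 10^2) ÷ 0.472 = 0.00000448797374071…
Multiplication/division keeps the fewest significant figures: 0.04777 → 4 s.f., 80.51 → 4 s.f., 2.801 × 10^2 → 4 s.f., 0.472 → 3 s.f.; limit is 3.
Rounded to 3 significant figures: 4.49 × 10^-6.

4.49 × 10^-6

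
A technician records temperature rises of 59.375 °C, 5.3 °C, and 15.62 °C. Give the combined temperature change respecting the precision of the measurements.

59.375 °C + 5.3 °C + 15.62 °C = 80.295 °C.
Addition/subtraction keeps the fewest decimal places: 59.375 → 3 decimal places, 5.3 → 1 decimal place, 15.62 → 2 decimal places; limit is 1.
Rounded to 1 decimal place: 80.3 °C.

80.3 °C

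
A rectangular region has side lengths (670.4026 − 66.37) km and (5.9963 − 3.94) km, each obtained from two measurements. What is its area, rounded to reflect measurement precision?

1.24 × 10^3 km²

670.4026 − 66.37 = 604.0326, limited to 2 d.p. → 5 s.f.; 5.9963 − 3.94 = 2.0563, limited to 2 d.p. → 3 s.f.
Carrying full precision, 604.0326 × 2.0563 = 1242.07223538; keep min(5, 3) = 3 s.f.
Rounded to 3 significant figures: 1.24 × 10^3 km².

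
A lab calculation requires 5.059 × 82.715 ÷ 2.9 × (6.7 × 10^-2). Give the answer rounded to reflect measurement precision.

5.059 × 82.715 ÷ 2.9 × (6.7 × 10^-2) = 9.66775772241…
Multiplication/division keeps the fewest significant figures: 5.059 → 4 s.f., 82.715 → 5 s.f., 2.9 → 2 s.f., 6.7 × 10^-2 → 2 s.f.; limit is 2.
Rounded to 2 significant figures: 9.7.

9.7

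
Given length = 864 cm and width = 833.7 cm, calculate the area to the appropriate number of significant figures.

7.20 × 10^5 cm²

area = 864 cm × 833.7 cm = 720316.8 cm².
864 has 3 significant figures; 833.7 has 4.
Division/multiplication keeps the fewest: 3 significant figures.
Rounded: 7.20 × 10^5 cm².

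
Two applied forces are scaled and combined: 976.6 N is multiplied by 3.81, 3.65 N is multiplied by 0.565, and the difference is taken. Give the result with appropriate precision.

3.72 × 10^3 N

976.6 × 3.81 = 3720.846 → 3.72 × 10^3 N (3 s.f., last digit at the 10^1 place).
3.65 × 0.565 = 2.06225 → 2.06 N (3 s.f., last digit at the 10^-2 place).
Difference: 3718.78375 N; keep the coarser place, 10^1.
Result: 3.72 × 10^3 N.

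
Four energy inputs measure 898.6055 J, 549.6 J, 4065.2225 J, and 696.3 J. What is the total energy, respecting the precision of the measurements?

6209.7 J

898.6055 J + 549.6 J + 4065.2225 J + 696.3 J = 6209.7280 J.
Addition/subtraction keeps the fewest decimal places: 898.6055 → 4 decimal places, 549.6 → 1 decimal place, 4065.2225 → 4 decimal places, 696.3 → 1 decimal place; limit is 1.
Rounded to 1 decimal place: 6209.7 J.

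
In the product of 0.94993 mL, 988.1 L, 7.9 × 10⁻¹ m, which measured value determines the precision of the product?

0.94993 mL → 5 s.f.; 988.1 L → 4 s.f.; 7.9 × 10⁻¹ m → 2 s.f.
The fewest is 2 significant figures, from 7.9 × 10⁻¹ m.

7.9 × 10⁻¹ m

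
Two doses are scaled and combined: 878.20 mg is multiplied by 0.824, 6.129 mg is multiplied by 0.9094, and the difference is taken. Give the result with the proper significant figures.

718 mg

878.20 × 0.824 = 723.6368 → 724 mg (3 s.f., last digit at the 10^0 place).
6.129 × 0.9094 = 5.5737126 → 5.574 mg (4 s.f., last digit at the 10^-3 place).
Difference: 718.0630874 mg; keep the coarser place, 10^0.
Result: 718 mg.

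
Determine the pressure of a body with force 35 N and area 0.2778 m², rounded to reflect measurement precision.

1.3 × 10^2 Pa

pressure = 35 N ÷ 0.2778 m² = 125.989920806… Pa.
35 has 2 significant figures; 0.2778 has 4.
Division/multiplication keeps the fewest: 2 significant figures.
Rounded: 1.3 × 10^2 Pa.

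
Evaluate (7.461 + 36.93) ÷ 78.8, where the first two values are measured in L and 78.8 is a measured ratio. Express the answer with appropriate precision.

7.461 L + 36.93 L = 44.391 L; the sum is limited to 2 decimal places (4 s.f.).
Carrying full precision, 44.391 ÷ 78.8 = 0.563337563452… L; 78.8 has 3 s.f., so the result keeps min(4, 3) = 3 s.f.
Rounded to 3 significant figures: 0.563 L.

0.563 L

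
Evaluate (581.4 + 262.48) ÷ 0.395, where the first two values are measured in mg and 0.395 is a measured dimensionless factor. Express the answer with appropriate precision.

581.4 mg + 262.48 mg = 843.88 mg; the sum is limited to 1 decimal place (4 s.f.).
Carrying full precision, 843.88 ÷ 0.395 = 2136.40506329… mg; 0.395 has 3 s.f., so the result keeps min(4, 3) = 3 s.f.
Rounded to 3 significant figures: 2.14 × 10^3 mg.

2.14 × 10^3 mg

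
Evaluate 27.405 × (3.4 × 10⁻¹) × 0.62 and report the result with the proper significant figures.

27.405 × (3.4 × 10⁻¹) × 0.62 = 5.776974
Multiplication/division keeps the fewest significant figures: 27.405 → 5 s.f., 3.4 × 10⁻¹ → 2 s.f., 0.62 → 2 s.f.; limit is 2.
Rounded to 2 significant figures: 5.8.

5.8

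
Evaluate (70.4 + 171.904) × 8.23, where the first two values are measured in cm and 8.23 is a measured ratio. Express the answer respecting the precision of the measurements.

70.4 cm + 171.904 cm = 242.304 cm; the sum is limited to 1 decimal place (4 s.f.).
Carrying full precision, 242.304 × 8.23 = 1994.16192 cm; 8.23 has 3 s.f., so the result keeps min(4, 3) = 3 s.f.
Rounded to 3 significant figures: 1.99 × 10³ cm.

1.99 × 10³ cm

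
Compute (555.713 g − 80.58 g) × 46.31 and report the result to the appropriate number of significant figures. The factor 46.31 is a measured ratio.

2.200 × 10^4 g

555.713 g − 80.58 g = 475.133 g; the difference is limited to 2 decimal places (5 s.f.).
Carrying full precision, 475.133 × 46.31 = 22003.40923 g; 46.31 has 4 s.f., so the result keeps min(5, 4) = 4 s.f.
Rounded to 4 significant figures: 2.200 × 10^4 g.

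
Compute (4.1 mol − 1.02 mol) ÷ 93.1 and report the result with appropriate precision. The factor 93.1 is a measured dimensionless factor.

0.033 mol

4.1 mol − 1.02 mol = 3.08 mol; the difference is limited to 1 decimal place (2 s.f.).
Carrying full precision, 3.08 ÷ 93.1 = 0.0330827067669… mol; 93.1 has 3 s.f., so the result keeps min(2, 3) = 2 s.f.
Rounded to 2 significant figures: 0.033 mol.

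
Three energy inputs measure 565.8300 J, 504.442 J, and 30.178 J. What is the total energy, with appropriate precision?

1100.450 J

565.8300 J + 504.442 J + 30.178 J = 1100.4500 J.
Addition/subtraction keeps the fewest decimal places: 565.8300 → 4 decimal places, 504.442 → 3 decimal places, 30.178 → 3 decimal places; limit is 3.
Rounded to 3 decimal places: 1100.450 J.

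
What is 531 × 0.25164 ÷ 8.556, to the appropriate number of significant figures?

15.6

531 × 0.25164 ÷ 8.556 = 15.6172089762…
Multiplication/division keeps the fewest significant figures: 531 → 3 s.f., 0.25164 → 5 s.f., 8.556 → 4 s.f.; limit is 3.
Rounded to 3 significant figures: 15.6.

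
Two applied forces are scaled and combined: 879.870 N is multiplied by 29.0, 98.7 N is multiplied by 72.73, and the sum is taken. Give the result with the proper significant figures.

3.27 × 10^4 N

879.870 × 29.0 = 25516.23 → 2.55 × 10^4 N (3 s.f., last digit at the 10^2 place).
98.7 × 72.73 = 7178.451 → 7.18 × 10^3 N (3 s.f., last digit at the 10^1 place).
Sum: 32694.681 N; keep the coarser place, 10^2.
Result: 3.27 × 10^4 N.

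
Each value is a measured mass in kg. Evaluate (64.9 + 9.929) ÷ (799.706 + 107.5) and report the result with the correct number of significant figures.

64.9 + 9.929 = 74.829, limited to 1 d.p. → 3 s.f.; 799.706 + 107.5 = 907.206, limited to 1 d.p. → 4 s.f.
Carrying full precision, 74.829 ÷ 907.206 = 0.0824829200865…; keep min(3, 4) = 3 s.f.
Rounded to 3 significant figures: 0.0825.

0.0825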